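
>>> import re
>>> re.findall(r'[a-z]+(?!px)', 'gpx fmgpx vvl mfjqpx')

['gpx', 'fmgpx', 'vvl', 'mfjqpx']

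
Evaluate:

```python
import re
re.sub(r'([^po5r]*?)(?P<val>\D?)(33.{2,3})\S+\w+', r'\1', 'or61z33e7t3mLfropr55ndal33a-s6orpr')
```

The pattern matches zero or more of any character except [po5r] (lazy) (captured); then optionally a non-digit (captured as 'val'); then the literal '33', then 2 to 3 of any character (captured); then one or more of a non-whitespace character, then one or more of a word character.
The `?` after the quantifier makes it lazy — it takes as little as possible before letting the rest of the pattern try.
Matches: at [2:34] → '61z33e7t3mLfropr55ndal33a-s6orpr'.
`\1` in the replacement pulls in group 1's text for each match.

'or61'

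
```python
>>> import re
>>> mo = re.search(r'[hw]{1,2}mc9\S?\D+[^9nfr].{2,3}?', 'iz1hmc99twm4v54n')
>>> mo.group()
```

The match spans [3:14] → 'hmc99twm4v5'.

'hmc99twm4v5'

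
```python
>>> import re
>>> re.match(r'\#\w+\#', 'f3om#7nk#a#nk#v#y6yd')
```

With `match`, the pattern is implicitly anchored at the beginning.
Here position 0 doesn't satisfy it, so the call returns None.

None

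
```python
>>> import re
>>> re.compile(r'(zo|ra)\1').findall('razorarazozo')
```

`\1` has to match the exact text group 1 already captured.
Scanning left to right: at [4:8] match 'rara', group 1 = 'ra'; at [8:12] match 'zozo', group 1 = 'zo'.
`findall` collects group 1 from each match (2 total).

['ra', 'zo']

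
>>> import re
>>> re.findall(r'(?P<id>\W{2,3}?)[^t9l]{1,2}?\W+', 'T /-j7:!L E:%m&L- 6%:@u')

[' /-', ':%', '- ']

The pattern matches 2 to 3 of a non-word character (lazy) (captured as 'id'); then 1 to 2 of any character except [t9l] (lazy), then one or more of a non-word character.
Scanning left to right: at [1:8] match ' /-j7:!', group 1 = ' /-'; at [11:15] match ':%m&', group 1 = ':%'; at [16:22] match '- 6%:@', group 1 = '- '.
One capturing group, so `findall` returns just the captured substring from each match — 3 in all.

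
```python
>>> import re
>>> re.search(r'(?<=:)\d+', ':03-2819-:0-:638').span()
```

Lookahead/lookbehind check context without consuming it, so the matched span excludes the asserted characters.
`re.search` scans for the first position where the pattern succeeds.
The match spans [1:3] → '03'.

(1, 3)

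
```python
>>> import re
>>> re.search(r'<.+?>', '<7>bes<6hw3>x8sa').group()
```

'<7>'

A `+?`/`*?`/`{m,n}?` starts at its minimum and grows only as far as needed for what follows to match.
`re.search` tries every starting position until one works.
The match spans [0:3] → '<7>'.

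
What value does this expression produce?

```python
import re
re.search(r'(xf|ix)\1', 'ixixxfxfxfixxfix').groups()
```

('ix',)

The match spans [0:4] → 'ixix'.
Captured: group 1 = 'ix'.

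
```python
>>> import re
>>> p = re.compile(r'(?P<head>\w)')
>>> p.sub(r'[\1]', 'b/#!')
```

'[b]/#!'

Pattern: a word character (captured as 'head').
Each match is replaced using the text its own group 1 captured.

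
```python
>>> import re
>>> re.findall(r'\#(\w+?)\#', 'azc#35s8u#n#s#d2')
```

['35s8u', 's']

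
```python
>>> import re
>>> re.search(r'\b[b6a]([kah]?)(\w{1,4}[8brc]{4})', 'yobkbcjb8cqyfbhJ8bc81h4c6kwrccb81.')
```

None

This matches a word boundary (`\b`, zero-width); then one of [b6a]; then optionally one of [kah] (captured); then 1 to 4 of a word character, then exactly 4 of one of [8brc] (captured).
Unlike `match`, `search` isn't anchored — it looks for the pattern anywhere in the string.
Here nothing in the string fits, so the call returns None.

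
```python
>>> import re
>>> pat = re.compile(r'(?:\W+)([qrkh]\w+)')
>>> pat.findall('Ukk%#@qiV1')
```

['qiV1']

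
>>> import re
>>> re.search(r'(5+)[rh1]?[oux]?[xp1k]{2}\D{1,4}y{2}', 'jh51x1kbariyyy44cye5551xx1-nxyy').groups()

('5',)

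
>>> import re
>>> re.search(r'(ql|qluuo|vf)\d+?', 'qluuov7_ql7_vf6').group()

'ql7'

The match spans [8:11] → 'ql7'.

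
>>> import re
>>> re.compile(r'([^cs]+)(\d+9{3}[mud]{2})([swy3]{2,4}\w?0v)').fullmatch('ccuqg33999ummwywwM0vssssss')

Pattern: one or more of any character except [cs] (captured); then one or more of a digit, then exactly 3 of a literal '9', then exactly 2 of one of [mud] (captured); then 2 to 4 of one of [swy3], then optionally a word character, then the literal '0v' (captured).
`re.fullmatch` is like wrapping the pattern in `^…$` (in single-line mode).
Here the pattern can't cover the whole string, so the call returns None.

None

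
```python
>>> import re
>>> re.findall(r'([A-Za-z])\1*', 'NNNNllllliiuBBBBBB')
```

['N', 'l', 'i', 'u', 'B']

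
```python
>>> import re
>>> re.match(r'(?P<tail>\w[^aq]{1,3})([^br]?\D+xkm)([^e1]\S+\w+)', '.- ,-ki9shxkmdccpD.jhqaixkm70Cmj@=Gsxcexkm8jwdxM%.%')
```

None

`match` is anchored at position 0; if the pattern doesn't fit there, it returns None.
Here the string doesn't start with a match, so the call returns None.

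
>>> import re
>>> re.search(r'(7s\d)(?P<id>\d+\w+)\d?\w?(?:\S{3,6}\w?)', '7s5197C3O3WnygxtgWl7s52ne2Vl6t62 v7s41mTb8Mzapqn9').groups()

('7s5', '197C3O3WnygxtgWl7s52ne2Vl6')

Pattern: the literal '7s', then a digit (captured); then one or more of a digit, then one or more of a word character (captured as 'id'); then optionally a digit, then optionally a word character; then 3 to 6 of a non-whitespace character, then optionally a word character (non-capturing group).
`re.search` tries every starting position until one works.
The match spans [0:32] → '7s5197C3O3WnygxtgWl7s52ne2Vl6t62'.
Captured: group 1 = '7s5', group 2 = '197C3O3WnygxtgWl7s52ne2Vl6'.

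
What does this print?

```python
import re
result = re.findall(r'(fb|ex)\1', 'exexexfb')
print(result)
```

A backreference is literal: `\1` must see the identical characters the first group matched.
With a single group, `findall` returns only what that group captured — 1 item.

['ex']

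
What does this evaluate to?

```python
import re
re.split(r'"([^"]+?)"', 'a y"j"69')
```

Matches to split on: at [3:6] → '"j"'.
`re.split` interleaves the captured-group text with the surrounding fragments.

['a y', 'j', '69']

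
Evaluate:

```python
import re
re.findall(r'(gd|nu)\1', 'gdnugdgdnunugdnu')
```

['gd', 'nu']

The backreference `\1` re-matches whatever the first group consumed, character for character.
Scanning left to right: at [4:8] match 'gdgd', group 1 = 'gd'; at [8:12] match 'nunu', group 1 = 'nu'.
`findall` collects group 1 from each match (2 total).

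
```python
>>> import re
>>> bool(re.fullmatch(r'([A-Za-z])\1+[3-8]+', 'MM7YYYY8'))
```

False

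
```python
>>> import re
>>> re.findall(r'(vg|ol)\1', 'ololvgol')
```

['ol']

The backreference `\1` re-matches whatever the first group consumed, character for character.
Walking the string: at [0:4] match 'olol', group 1 = 'ol'.
`findall` collects group 1 from the one match (1 total).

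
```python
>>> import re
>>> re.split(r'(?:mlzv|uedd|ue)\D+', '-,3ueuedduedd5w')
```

Matches to split on: at [3:13] → 'ueuedduedd'.
`split` removes every match and returns the 2 fragments in between.

['-,3', '5w']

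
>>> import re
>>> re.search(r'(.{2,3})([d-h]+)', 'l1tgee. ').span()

(0, 6)

Pattern: 2 to 3 of any character (captured); then one or more of a character in [d-h] (captured).
`re.search` scans for the first position where the pattern succeeds.
The match spans [0:6] → 'l1tgee'.
Captured: group 1 = 'l1t', group 2 = 'gee'.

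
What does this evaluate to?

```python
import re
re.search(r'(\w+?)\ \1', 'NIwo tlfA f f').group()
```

A backreference is literal: `\1` must see the identical characters the first group matched.
The match spans [10:13] → 'f f'.

'f f'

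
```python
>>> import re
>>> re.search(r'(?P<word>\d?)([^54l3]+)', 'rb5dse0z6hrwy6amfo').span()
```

(0, 2)

Pattern: optionally a digit (captured as 'word'); then one or more of any character except [54l3] (captured).
`search` walks the string left to right and returns the first match it finds.
The match spans [0:2] → 'rb'.
Captured: group 1 = '', group 2 = 'rb'.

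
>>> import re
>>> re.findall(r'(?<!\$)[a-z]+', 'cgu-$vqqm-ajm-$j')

The negative lookahead/lookbehind blocks any match where the forbidden context is present.
Scanning left to right: at [0:3] → 'cgu'; at [6:9] → 'qqm'; at [10:13] → 'ajm'.
No capturing groups, so `findall` returns the 3 full match strings.

['cgu', 'qqm', 'ajm']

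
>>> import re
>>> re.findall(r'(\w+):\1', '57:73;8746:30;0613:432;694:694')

['7', '694']

`\1` has to match the exact text group 1 already captured.
Walking the string: at [1:4] match '7:7', group 1 = '7'; at [23:30] match '694:694', group 1 = '694'.
`findall` collects group 1 from each match (2 total).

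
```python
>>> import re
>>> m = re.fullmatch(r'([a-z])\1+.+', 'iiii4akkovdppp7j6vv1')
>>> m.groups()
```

('i',)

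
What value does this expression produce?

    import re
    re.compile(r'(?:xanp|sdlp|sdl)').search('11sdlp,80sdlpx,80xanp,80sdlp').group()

'sdlp'

Alternation tries branches left to right and keeps the first one that lets the overall match succeed at that position.
`re.search` tries every starting position until one works.
The match spans [2:6] → 'sdlp'.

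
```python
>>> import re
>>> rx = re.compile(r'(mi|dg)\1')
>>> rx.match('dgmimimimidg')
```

`\1` has to match the exact text group 1 already captured.
With `match`, the pattern is implicitly anchored at the beginning.
Here the string doesn't start with a match, so the call returns None.

None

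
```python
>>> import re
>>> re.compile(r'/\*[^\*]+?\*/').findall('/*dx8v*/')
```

With no groups in the pattern, `findall` gives back each whole match — 1 here.

['/*dx8v*/']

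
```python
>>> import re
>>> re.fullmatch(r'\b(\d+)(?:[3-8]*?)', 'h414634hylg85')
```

`re.fullmatch` is like wrapping the pattern in `^…$` (in single-line mode).
Here there's no way to consume every character, so the call returns None.

None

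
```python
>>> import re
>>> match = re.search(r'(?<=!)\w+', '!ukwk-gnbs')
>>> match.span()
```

(1, 5)

The positive lookaround only admits positions where the adjacent text matches; those characters stay outside the span.
`re.search` tries every starting position until one works.
The match spans [1:5] → 'ukwk'.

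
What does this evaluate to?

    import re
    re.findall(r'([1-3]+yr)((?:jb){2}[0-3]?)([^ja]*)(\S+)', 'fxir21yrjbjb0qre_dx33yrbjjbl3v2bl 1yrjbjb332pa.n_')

[('21yr', 'jbjb0', 'qre_dx33yrb', 'jjbl3v2bl'), ('1yr', 'jbjb3', '32p', 'a.n_')]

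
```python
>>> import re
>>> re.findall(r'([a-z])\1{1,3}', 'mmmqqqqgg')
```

`\1` has to match the exact text group 1 already captured.
`findall` collects group 1 from each match (3 total).

['m', 'q', 'g']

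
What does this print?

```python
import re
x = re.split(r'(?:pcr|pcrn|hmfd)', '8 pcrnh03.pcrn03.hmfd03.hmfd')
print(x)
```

['8 ', 'nh03.', 'n03.', '03.', '']

Alternation tries branches left to right and keeps the first one that lets the overall match succeed at that position.
Matches to split on: at [2:5] → 'pcr'; at [10:13] → 'pcr'; at [17:21] → 'hmfd'; at [24:28] → 'hmfd'.
Splitting on the pattern gives 5 pieces.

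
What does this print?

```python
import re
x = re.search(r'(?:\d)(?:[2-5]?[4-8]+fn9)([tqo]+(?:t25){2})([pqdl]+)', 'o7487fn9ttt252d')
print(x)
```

None

Here no position works, so the call returns None.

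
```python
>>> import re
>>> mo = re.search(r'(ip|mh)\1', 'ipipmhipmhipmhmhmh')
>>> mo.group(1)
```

'ip'

The backreference `\1` re-matches whatever the first group consumed, character for character.
Unlike `match`, `search` isn't anchored — it looks for the pattern anywhere in the string.
The match spans [0:4] → 'ipip'.
Captured: group 1 = 'ip'.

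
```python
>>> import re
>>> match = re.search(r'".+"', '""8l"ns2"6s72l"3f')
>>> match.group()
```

'""8l"ns2"6s72l"'

`re.search` scans for the first position where the pattern succeeds.
The match spans [0:15] → '""8l"ns2"6s72l"'.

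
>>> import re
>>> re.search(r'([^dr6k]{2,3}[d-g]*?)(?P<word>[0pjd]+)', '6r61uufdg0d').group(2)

'd'

Pattern: 2 to 3 of any character except [dr6k], then zero or more of a character in [d-g] (lazy) (captured); then one or more of one of [0pjd] (captured as 'word').
The `?` after the quantifier makes it lazy — it takes as little as possible before letting the rest of the pattern try.
Unlike `match`, `search` isn't anchored — it looks for the pattern anywhere in the string.
The match spans [3:8] → '1uufd'.
Captured: group 1 = '1uuf', group 2 = 'd'.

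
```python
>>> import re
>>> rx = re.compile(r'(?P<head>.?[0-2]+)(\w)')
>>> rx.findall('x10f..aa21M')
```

This matches optionally any character, then one or more of a character in [0-2] (captured as 'head'); then a word character (captured).
Scanning left to right: at [0:4] match 'x10f', groups = ('x10', 'f'); at [7:11] match 'a21M', groups = ('a21', 'M').
2 groups means each result is a tuple of 2 captured strings — 2 here.

[('x10', 'f'), ('a21', 'M')]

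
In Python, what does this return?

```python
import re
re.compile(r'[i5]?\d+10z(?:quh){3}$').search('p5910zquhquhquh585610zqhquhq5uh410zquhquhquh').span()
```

(31, 44)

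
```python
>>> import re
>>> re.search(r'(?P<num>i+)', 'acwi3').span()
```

Pattern: one or more of a literal 'i' (captured as 'num').
`search` walks the string left to right and returns the first match it finds.
The match spans [3:4] → 'i'.
Captured: group 1 = 'i'.

(3, 4)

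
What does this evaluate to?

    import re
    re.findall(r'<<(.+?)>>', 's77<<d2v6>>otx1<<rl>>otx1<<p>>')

A `+?`/`*?`/`{m,n}?` starts at its minimum and grows only as far as needed for what follows to match.
Walking the string: at [3:11] match '<<d2v6>>', group 1 = 'd2v6'; at [15:21] match '<<rl>>', group 1 = 'rl'; at [25:30] match '<<p>>', group 1 = 'p'.
`findall` collects group 1 from each match (3 total).

['d2v6', 'rl', 'p']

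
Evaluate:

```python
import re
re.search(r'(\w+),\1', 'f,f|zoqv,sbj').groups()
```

('f',)

After group 1 captures some text, `\1` only succeeds where that same text appears again.
`re.search` tries every starting position until one works.
The match spans [0:3] → 'f,f'.
Captured: group 1 = 'f'.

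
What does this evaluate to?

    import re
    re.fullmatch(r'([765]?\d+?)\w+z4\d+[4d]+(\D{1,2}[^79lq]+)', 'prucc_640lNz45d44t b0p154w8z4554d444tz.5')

None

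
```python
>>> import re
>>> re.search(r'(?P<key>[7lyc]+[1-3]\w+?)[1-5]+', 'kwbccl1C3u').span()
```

The pattern matches one or more of one of [7lyc], then a character in [1-3], then one or more of a word character (lazy) (captured as 'key'); then one or more of a character in [1-5].
`search` walks the string left to right and returns the first match it finds.
The match spans [3:9] → 'ccl1C3'.
Captured: group 1 = 'ccl1C'.

(3, 9)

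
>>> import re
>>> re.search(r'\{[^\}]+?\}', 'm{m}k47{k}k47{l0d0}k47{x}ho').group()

'{m}'

`re.search` tries every starting position until one works.
The match spans [1:4] → '{m}'.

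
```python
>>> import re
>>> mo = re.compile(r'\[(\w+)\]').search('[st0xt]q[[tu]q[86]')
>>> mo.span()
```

(0, 7)

`search` walks the string left to right and returns the first match it finds.
The match spans [0:7] → '[st0xt]'.
Captured: group 1 = 'st0xt'.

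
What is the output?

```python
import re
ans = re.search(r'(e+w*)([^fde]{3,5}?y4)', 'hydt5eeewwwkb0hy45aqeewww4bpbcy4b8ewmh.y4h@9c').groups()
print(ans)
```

('eeewww', 'kb0hy4')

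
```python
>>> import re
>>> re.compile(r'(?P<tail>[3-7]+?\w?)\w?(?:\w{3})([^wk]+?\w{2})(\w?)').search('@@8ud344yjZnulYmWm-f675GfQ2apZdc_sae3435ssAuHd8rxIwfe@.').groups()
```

The match spans [5:15] → '344yjZnulY'.
Captured: group 1 = '34', group 2 = 'nul', group 3 = 'Y'.

('34', 'nul', 'Y')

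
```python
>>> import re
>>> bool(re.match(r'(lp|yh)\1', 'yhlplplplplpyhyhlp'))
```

A backreference is literal: `\1` must see the identical characters the first group matched.
`re.match` won't scan ahead — the pattern has to work from the very first character.
Here position 0 doesn't satisfy it, so the call returns None, and `bool(None)` is False.

False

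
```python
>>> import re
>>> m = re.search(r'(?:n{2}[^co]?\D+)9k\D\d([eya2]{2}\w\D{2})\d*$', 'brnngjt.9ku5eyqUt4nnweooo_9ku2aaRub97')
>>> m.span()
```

(18, 37)

Pattern: exactly 2 of the literal 'n', then optionally any character except [co], then one or more of a non-digit (non-capturing group); then the literal '9k', then a non-digit, then a digit; then exactly 2 of one of [eya2], then a word character, then exactly 2 of a non-digit (captured); then zero or more of a digit; then anchored at the end.
`re.search` scans for the first position where the pattern succeeds.
The match spans [18:37] → 'nnweooo_9ku2aaRub97'.
Captured: group 1 = 'aaRub'.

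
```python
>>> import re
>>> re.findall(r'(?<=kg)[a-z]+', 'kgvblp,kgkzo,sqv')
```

['vblp', 'kzo']

The `(?=…)`/`(?<=…)` assertion just peeks at neighbouring text; it doesn't advance the match position.
Walking the string: at [2:6] → 'vblp'; at [9:12] → 'kzo'.
Since nothing is captured, `findall` lists the 2 matched substrings directly.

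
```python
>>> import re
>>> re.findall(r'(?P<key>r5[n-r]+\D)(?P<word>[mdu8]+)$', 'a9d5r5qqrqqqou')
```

[('r5qqrqqqo', 'u')]

Pattern: the literal 'r5', then one or more of a character in [n-r], then a non-digit (captured as 'key'); then one or more of one of [mdu8] (captured as 'word'); then anchored at the end.
Matches: at [4:14] match 'r5qqrqqqou', groups = ('r5qqrqqqo', 'u').
Multiple groups make `findall` return tuples — one 2-tuple for the one match.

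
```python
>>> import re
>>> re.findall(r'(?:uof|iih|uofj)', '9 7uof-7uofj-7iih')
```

['uof', 'uof', 'iih']

The regex engine tests alternatives in the order written; an earlier branch that matches wins even if a later one would match more.
With no groups in the pattern, `findall` gives back each whole match — 3 here.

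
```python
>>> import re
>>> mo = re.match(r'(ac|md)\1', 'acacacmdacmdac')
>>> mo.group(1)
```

'ac'

After group 1 captures some text, `\1` only succeeds where that same text appears again.
With `match`, the pattern is implicitly anchored at the beginning.
The match spans [0:4] → 'acac'.
Captured: group 1 = 'ac'.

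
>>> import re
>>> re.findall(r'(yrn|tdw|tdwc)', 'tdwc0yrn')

Alternation isn't longest-match — the leftmost alternative that fits at this position is chosen.
With a single group, `findall` returns only what that group captured — 2 items.

['tdw', 'yrn']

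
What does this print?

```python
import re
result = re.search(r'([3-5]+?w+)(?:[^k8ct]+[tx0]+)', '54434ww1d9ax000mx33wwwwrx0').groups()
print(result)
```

('54434ww',)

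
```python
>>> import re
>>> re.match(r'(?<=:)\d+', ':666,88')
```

`match` is anchored at position 0; if the pattern doesn't fit there, it returns None.
Here the string doesn't start with a match, so the call returns None.

None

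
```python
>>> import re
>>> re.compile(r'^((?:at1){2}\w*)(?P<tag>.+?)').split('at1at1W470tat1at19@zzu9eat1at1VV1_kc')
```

Because the quantifier is non-greedy, it stops expanding at the earliest point where the rest of the pattern can succeed.
With a capturing group present, the delimiter's captured portion is kept in the result list.

['', 'at1at1W470tat1at19', '@', 'zzu9eat1at1VV1_kc']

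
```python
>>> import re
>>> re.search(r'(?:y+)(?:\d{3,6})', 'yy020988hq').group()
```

'yy020988'

The pattern matches one or more of a literal 'y' (non-capturing group); then 3 to 6 of a digit (non-capturing group).
`re.search` tries every starting position until one works.
The match spans [0:8] → 'yy020988'.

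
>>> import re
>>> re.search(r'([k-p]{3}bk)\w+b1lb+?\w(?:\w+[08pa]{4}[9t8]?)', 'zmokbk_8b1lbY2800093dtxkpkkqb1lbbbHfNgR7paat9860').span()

(1, 19)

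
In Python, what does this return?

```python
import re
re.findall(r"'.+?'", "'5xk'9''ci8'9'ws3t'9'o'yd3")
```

Because the quantifier is non-greedy, it stops expanding at the earliest point where the rest of the pattern can succeed.
Scanning left to right: at [0:5] → "'5xk'"; at [6:12] → "''ci8'"; at [13:19] → "'ws3t'"; at [20:23] → "'o'".
With no groups in the pattern, `findall` gives back each whole match — 4 here.

["'5xk'", "''ci8'", "'ws3t'", "'o'"]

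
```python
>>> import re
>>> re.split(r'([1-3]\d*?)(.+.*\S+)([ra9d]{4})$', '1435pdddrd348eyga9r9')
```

['', '1', '435pdddrd348eyg', 'a9r9', '']

The pattern matches a character in [1-3], then zero or more of a digit (lazy) (captured); then one or more of any character, then zero or more of any character, then one or more of a non-whitespace character (captured); then exactly 4 of one of [ra9d] (captured); then anchored at the end.
Matches to split on: at [0:20] → '1435pdddrd348eyga9r9'.
Because the pattern has a capturing group, `split` also inserts each captured text between the pieces.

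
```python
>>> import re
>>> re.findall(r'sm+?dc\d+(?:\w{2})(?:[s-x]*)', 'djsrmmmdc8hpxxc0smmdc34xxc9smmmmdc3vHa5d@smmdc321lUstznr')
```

`findall` yields the raw match text (3 of them) because the pattern has no groups.

['smmdc34xx', 'smmmmdc3vH', 'smmdc321lUst']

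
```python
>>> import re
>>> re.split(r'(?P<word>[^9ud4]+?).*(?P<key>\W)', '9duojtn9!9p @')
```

With the lazy modifier that quantifier settles for the fewest repetitions that let the rest of the pattern succeed (the atoms after it are unaffected and can still be greedy).
The group in the pattern means `split` returns the separators' captures alongside the pieces.

['9du', 'o', '@', '']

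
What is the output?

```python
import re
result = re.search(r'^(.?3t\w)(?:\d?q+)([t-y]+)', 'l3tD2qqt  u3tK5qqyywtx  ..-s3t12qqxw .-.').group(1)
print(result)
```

l3tD

The pattern matches anchored at the start of the string; then optionally any character, then the literal '3t', then a word character (captured); then optionally a digit, then one or more of a literal 'q' (non-capturing group); then one or more of a character in [t-y] (captured).
`search` walks the string left to right and returns the first match it finds.
The match spans [0:8] → 'l3tD2qqt'.
Captured: group 1 = 'l3tD', group 2 = 't'.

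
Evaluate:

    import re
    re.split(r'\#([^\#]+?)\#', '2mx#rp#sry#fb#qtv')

['2mx', 'rp', 'sry', 'fb', 'qtv']

Matches to split on: at [3:7] → '#rp#'; at [10:14] → '#fb#'.
The group in the pattern means `split` returns the separators' captures alongside the pieces.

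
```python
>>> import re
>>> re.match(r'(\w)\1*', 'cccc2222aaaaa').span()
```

(0, 4)

`\1` has to match the exact text group 1 already captured.
`re.match` won't scan ahead — the pattern has to work from the very first character.
The match spans [0:4] → 'cccc'.
Captured: group 1 = 'c'.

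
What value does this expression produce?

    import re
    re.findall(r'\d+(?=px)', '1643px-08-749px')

Because the assertion is zero-width, the text it checks is not consumed and won't appear in the result.
Scanning left to right: at [0:4] → '1643'; at [10:13] → '749'.
With no groups in the pattern, `findall` gives back each whole match — 2 here.

['1643', '749']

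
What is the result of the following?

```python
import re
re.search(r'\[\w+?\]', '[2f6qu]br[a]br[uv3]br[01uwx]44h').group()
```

Unlike `match`, `search` isn't anchored — it looks for the pattern anywhere in the string.
The match spans [0:7] → '[2f6qu]'.

'[2f6qu]'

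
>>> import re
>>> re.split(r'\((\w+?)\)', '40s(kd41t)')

['40s', 'kd41t', '']

Because the pattern has a capturing group, `split` also inserts each captured text between the pieces.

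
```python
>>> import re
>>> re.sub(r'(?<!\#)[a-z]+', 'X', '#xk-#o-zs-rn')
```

'#xX-#o-X-X'

Because the assertion is negative and zero-width, positions next to the forbidden text are skipped.
Matches: at [2:3] → 'k'; at [7:9] → 'zs'; at [10:12] → 'rn'.
`sub` substitutes 'X' at each match site.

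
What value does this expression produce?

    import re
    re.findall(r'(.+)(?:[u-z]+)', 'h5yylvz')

This matches one or more of any character (captured); then one or more of a character in [u-z] (non-capturing group).
Matches: at [0:7] match 'h5yylvz', group 1 = 'h5yylv'.
`findall` collects group 1 from the one match (1 total).

['h5yylv']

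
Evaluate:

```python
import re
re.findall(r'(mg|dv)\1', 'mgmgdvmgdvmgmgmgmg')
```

A backreference is literal: `\1` must see the identical characters the first group matched.
Matches: at [0:4] match 'mgmg', group 1 = 'mg'; at [10:14] match 'mgmg', group 1 = 'mg'; at [14:18] match 'mgmg', group 1 = 'mg'.
Because there's exactly one group, `findall` drops the full match and keeps group 1 from each hit.

['mg', 'mg', 'mg']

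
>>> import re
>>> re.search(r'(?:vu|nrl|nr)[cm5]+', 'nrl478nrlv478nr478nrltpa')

`re.search` tries every starting position until one works.
Here nothing in the string fits, so the call returns None.

None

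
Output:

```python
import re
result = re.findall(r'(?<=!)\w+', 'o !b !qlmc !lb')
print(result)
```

The lookaround is zero-width — it requires the adjacent text to match without consuming it, so the asserted text isn't part of the match.
Scanning left to right: at [3:4] → 'b'; at [6:10] → 'qlmc'; at [12:14] → 'lb'.
`findall` yields the raw match text (3 of them) because the pattern has no groups.

['b', 'qlmc', 'lb']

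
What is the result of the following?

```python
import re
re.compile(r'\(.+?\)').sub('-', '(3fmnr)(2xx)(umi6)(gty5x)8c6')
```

A non-greedy quantifier consumes as few characters as it can — just enough that the remainder of the pattern still matches from where it stops; whatever follows it matches normally.
Matches: at [0:7] → '(3fmnr)'; at [7:12] → '(2xx)'; at [12:18] → '(umi6)'; at [18:25] → '(gty5x)'.
`sub` substitutes '-' at each match site.

'----8c6'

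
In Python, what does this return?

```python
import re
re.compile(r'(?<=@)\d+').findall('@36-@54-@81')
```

['36', '54', '81']

The `(?=…)`/`(?<=…)` assertion just peeks at neighbouring text; it doesn't advance the match position.
`findall` yields the raw match text (3 of them) because the pattern has no groups.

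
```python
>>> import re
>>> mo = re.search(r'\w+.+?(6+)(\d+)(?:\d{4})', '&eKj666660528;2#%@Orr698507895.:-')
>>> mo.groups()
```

The match spans [1:30] → 'eKj666660528;2#%@Orr698507895'.
Captured: group 1 = '6', group 2 = '9850'.

('6', '9850')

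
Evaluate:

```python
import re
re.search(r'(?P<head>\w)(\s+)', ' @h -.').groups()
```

('h', ' ')

Pattern: a word character (captured as 'head'); then one or more of whitespace (captured).
`re.search` tries every starting position until one works.
The match spans [2:4] → 'h '.
Captured: group 1 = 'h', group 2 = ' '.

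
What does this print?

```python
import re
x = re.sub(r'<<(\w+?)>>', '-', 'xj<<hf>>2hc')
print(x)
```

`sub` substitutes '-' at each match site.

xj-2hc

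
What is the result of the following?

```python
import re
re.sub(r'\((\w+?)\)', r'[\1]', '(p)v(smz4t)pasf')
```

'[p]v[smz4t]pasf'

The replacement refers to a captured group, so each match is rewritten using its own captured text.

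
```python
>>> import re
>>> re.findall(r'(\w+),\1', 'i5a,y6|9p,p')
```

`\1` has to match the exact text group 1 already captured.
One capturing group, so `findall` returns just the captured substring from the one match — 1 in all.

['p']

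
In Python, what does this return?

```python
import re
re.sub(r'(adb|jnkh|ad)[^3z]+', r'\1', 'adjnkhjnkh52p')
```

'ad'

Matches: at [0:13] → 'adjnkhjnkh52p'.
The replacement refers to a captured group, so each match is rewritten using its own captured text.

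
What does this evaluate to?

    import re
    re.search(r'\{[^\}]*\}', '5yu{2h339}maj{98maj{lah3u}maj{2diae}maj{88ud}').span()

(3, 10)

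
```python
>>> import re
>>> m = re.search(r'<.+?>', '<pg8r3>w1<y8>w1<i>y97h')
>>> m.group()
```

'<pg8r3>'

A `+?`/`*?`/`{m,n}?` starts at its minimum and grows only as far as needed for what follows to match.
The match spans [0:7] → '<pg8r3>'.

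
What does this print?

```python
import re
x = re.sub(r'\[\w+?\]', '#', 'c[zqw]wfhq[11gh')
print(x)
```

c#wfhq[11gh

Each match is replaced by '#'.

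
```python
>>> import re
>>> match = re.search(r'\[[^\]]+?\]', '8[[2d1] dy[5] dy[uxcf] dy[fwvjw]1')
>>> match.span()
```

(1, 7)

The match spans [1:7] → '[[2d1]'.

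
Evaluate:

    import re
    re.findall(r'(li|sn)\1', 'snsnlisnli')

['sn']

The backreference `\1` re-matches whatever the first group consumed, character for character.
Matches: at [0:4] match 'snsn', group 1 = 'sn'.
Because there's exactly one group, `findall` drops the full match and keeps group 1 from the one hit.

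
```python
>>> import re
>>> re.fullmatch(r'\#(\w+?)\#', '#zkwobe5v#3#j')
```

For `fullmatch`, every character of the input must be accounted for by the pattern.
Here the pattern can't cover the whole string, so the call returns None.

None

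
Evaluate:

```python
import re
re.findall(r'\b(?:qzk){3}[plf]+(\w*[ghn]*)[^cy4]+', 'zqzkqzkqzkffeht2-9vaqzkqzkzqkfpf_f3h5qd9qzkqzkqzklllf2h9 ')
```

[]

With a single group, `findall` returns only what that group captured — 0 items.
Nothing in the string satisfies the pattern, so the list is empty.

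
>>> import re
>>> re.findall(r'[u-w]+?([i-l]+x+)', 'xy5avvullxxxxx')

['llxxxxx']

One capturing group, so `findall` returns just the captured substring from the one match — 1 in all.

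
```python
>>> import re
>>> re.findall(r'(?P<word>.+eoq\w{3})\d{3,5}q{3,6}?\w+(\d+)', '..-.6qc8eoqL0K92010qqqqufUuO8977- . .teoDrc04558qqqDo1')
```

[('..-.6qc8eoqL0K', '7')]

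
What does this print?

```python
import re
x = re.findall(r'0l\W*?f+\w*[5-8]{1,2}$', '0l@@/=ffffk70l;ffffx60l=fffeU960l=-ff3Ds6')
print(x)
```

This matches the literal '0l', then zero or more of a non-word character (lazy); then one or more of the literal 'f', then zero or more of a word character, then 1 to 2 of a character in [5-8]; then anchored at the end.
Walking the string: at [31:41] → '0l=-ff3Ds6'.
`findall` yields the raw match text (1 of them) because the pattern has no groups.

['0l=-ff3Ds6']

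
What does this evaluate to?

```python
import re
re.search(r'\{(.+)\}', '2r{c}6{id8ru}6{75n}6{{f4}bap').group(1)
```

'c}6{id8ru}6{75n}6{{f4'

Unlike `match`, `search` isn't anchored — it looks for the pattern anywhere in the string.
The match spans [2:25] → '{c}6{id8ru}6{75n}6{{f4}'.
Captured: group 1 = 'c}6{id8ru}6{75n}6{{f4'.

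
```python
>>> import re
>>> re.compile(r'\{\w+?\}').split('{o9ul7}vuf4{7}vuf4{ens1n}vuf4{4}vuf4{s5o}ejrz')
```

Matches to split on: at [0:7] → '{o9ul7}'; at [11:14] → '{7}'; at [18:25] → '{ens1n}'; at [29:32] → '{4}'; at [36:41] → '{s5o}'.
Splitting on the pattern gives 6 pieces.

['', 'vuf4', 'vuf4', 'vuf4', 'vuf4', 'ejrz']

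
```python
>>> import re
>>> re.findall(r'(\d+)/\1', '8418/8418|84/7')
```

['8418']

A backreference is literal: `\1` must see the identical characters the first group matched.
Matches: at [0:9] match '8418/8418', group 1 = '8418'.
With a single group, `findall` returns only what that group captured — 1 item.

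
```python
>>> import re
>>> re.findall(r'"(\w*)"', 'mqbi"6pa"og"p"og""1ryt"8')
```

['6pa', 'p', '']

Matches: at [4:9] match '"6pa"', group 1 = '6pa'; at [11:14] match '"p"', group 1 = 'p'; at [16:18] match '""', group 1 = ''.
`findall` collects group 1 from each match (3 total).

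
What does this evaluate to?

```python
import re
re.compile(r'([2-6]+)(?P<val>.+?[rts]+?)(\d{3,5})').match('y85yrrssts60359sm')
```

Pattern: one or more of a character in [2-6] (captured); then one or more of any character (lazy), then one or more of one of [rts] (lazy) (captured as 'val'); then 3 to 5 of a digit (captured).
`match` is anchored at position 0; if the pattern doesn't fit there, it returns None.
Here position 0 doesn't satisfy it, so the call returns None.

None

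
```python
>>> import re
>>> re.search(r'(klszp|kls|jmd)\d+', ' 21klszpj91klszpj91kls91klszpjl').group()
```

'kls91'

The match spans [19:24] → 'kls91'.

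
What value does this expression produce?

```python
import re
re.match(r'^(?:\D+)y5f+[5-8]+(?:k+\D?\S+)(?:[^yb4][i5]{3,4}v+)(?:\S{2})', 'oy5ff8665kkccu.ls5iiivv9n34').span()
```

With `match`, the pattern is implicitly anchored at the beginning.
The match spans [0:25] → 'oy5ff8665kkccu.ls5iiivv9n'.

(0, 25)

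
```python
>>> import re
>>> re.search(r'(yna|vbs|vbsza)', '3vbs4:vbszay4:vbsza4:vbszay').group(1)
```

`search` walks the string left to right and returns the first match it finds.
The match spans [1:4] → 'vbs'.
Captured: group 1 = 'vbs'.

'vbs'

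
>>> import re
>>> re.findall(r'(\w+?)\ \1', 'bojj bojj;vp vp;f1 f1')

['bojj', 'vp', 'f1']

`\1` is not a pattern — it's the concrete string captured by group 1, re-applied verbatim.
Matches: at [0:9] match 'bojj bojj', group 1 = 'bojj'; at [10:15] match 'vp vp', group 1 = 'vp'; at [16:21] match 'f1 f1', group 1 = 'f1'.
Because there's exactly one group, `findall` drops the full match and keeps group 1 from each hit.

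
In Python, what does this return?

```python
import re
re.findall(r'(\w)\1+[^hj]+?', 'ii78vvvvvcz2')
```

A backreference is literal: `\1` must see the identical characters the first group matched.
Walking the string: at [0:3] match 'ii7', group 1 = 'i'; at [4:10] match 'vvvvvc', group 1 = 'v'.
Because there's exactly one group, `findall` drops the full match and keeps group 1 from each hit.

['i', 'v']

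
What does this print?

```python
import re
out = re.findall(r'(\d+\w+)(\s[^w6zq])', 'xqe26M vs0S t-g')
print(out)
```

[('26M', ' v'), ('0S', ' t')]

Pattern: one or more of a digit, then one or more of a word character (captured); then whitespace, then any character except [w6zq] (captured).
Scanning left to right: at [3:8] match '26M v', groups = ('26M', ' v'); at [9:13] match '0S t', groups = ('0S', ' t').
2 groups means each result is a tuple of 2 captured strings — 2 here.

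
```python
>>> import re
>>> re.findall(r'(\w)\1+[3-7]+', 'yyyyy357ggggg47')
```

['y', 'g']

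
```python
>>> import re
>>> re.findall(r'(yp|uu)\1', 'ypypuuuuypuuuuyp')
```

['yp', 'uu', 'uu']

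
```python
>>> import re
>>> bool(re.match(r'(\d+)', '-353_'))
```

The pattern matches one or more of a digit (captured).
`re.match` only tries the pattern at the start of the string.
Here position 0 doesn't satisfy it, so the call returns None, and `bool(None)` is False.

False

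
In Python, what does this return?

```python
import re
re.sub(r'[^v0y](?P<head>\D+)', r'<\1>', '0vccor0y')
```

'0v<cor>0y'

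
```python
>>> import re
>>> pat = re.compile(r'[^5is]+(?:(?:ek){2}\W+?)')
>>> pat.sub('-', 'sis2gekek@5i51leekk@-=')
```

`sub` substitutes '-' at each match site.

'sis-5i51leekk@-='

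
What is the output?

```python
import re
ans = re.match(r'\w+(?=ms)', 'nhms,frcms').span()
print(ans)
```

(0, 2)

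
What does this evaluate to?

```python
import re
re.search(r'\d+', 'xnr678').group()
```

'678'

The match spans [3:6] → '678'.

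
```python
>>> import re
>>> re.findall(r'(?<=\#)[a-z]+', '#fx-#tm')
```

['fx', 'tm']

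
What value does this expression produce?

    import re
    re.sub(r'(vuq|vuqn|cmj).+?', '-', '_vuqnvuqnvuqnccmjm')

'_---c-'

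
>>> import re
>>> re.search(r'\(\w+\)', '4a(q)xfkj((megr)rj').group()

`search` walks the string left to right and returns the first match it finds.
The match spans [2:5] → '(q)'.

'(q)'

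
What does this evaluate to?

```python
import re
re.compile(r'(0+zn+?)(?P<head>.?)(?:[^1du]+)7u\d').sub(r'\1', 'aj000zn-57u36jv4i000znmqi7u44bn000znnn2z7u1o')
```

'aj000zn6jv4i000zn4bn000zno'

Lazy quantifiers expand one character at a time until the remainder of the pattern can match.
The replacement refers to a captured group, so each match is rewritten using its own captured text.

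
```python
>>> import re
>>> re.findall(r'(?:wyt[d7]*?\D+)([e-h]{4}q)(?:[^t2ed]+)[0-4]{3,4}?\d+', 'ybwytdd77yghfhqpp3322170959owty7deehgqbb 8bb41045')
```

This matches the literal 'wyt', then zero or more of one of [d7] (lazy), then one or more of a non-digit (non-capturing group); then exactly 4 of a character in [e-h], then the literal 'q' (captured); then one or more of any character except [t2ed] (non-capturing group); then 3 to 4 of a character in [0-4] (lazy), then one or more of a digit.
Scanning left to right: at [2:27] match 'wytdd77yghfhqpp3322170959', group 1 = 'ghfhq'.
With a single group, `findall` returns only what that group captured — 1 item.

['ghfhq']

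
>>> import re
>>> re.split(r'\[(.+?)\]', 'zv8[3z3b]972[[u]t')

With the lazy modifier that quantifier settles for the fewest repetitions that let the rest of the pattern succeed (the atoms after it are unaffected and can still be greedy).
Matches to split on: at [3:9] → '[3z3b]'; at [12:16] → '[[u]'.
The group in the pattern means `split` returns the separators' captures alongside the pieces.

['zv8', '3z3b', '972', '[u', 't']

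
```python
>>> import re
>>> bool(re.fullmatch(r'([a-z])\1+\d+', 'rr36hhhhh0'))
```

False

`re.fullmatch` is like wrapping the pattern in `^…$` (in single-line mode).
Here the string isn't matched end-to-end, so the call returns None, and `bool(None)` is False.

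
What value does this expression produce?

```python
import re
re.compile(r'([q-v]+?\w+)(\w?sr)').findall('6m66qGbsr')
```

[('qGb', 'sr')]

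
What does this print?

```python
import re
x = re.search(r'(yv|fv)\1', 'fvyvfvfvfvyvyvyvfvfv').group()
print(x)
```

fvfv

The backreference `\1` re-matches whatever the first group consumed, character for character.
Unlike `match`, `search` isn't anchored — it looks for the pattern anywhere in the string.
The match spans [4:8] → 'fvfv'.
Captured: group 1 = 'fv'.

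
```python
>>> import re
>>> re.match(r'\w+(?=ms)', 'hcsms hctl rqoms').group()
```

The positive lookaround only admits positions where the adjacent text matches; those characters stay outside the span.
`match` is anchored at position 0; if the pattern doesn't fit there, it returns None.
The match spans [0:3] → 'hcs'.

'hcs'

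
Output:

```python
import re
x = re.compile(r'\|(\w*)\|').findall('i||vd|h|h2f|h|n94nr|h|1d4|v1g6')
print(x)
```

One capturing group, so `findall` returns just the captured substring from each match — 4 in all.

['', 'h', 'h', 'h']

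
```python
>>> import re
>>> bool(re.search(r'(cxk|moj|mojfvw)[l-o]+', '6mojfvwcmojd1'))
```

False

`re.search` scans for the first position where the pattern succeeds.
Here nothing in the string fits, so the call returns None, and `bool(None)` is False.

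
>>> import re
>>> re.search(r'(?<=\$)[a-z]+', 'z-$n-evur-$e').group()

The `(?=…)`/`(?<=…)` assertion just peeks at neighbouring text; it doesn't advance the match position.
`re.search` tries every starting position until one works.
The match spans [3:4] → 'n'.

'n'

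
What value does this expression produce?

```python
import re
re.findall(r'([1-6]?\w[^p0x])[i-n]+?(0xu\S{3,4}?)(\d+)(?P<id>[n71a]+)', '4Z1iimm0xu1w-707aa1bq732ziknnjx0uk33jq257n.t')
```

[('4Z1', '0xu1w-', '707', 'aa1')]

With the lazy modifier that quantifier settles for the fewest repetitions that let the rest of the pattern succeed (the atoms after it are unaffected and can still be greedy).
With 4 capturing groups, `findall` returns a 4-tuple per match.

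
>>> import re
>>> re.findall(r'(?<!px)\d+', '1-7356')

['1', '7356']

The negative lookaround is zero-width — it rules out positions where the adjacent text would match, without consuming anything.
Since nothing is captured, `findall` lists the 2 matched substrings directly.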